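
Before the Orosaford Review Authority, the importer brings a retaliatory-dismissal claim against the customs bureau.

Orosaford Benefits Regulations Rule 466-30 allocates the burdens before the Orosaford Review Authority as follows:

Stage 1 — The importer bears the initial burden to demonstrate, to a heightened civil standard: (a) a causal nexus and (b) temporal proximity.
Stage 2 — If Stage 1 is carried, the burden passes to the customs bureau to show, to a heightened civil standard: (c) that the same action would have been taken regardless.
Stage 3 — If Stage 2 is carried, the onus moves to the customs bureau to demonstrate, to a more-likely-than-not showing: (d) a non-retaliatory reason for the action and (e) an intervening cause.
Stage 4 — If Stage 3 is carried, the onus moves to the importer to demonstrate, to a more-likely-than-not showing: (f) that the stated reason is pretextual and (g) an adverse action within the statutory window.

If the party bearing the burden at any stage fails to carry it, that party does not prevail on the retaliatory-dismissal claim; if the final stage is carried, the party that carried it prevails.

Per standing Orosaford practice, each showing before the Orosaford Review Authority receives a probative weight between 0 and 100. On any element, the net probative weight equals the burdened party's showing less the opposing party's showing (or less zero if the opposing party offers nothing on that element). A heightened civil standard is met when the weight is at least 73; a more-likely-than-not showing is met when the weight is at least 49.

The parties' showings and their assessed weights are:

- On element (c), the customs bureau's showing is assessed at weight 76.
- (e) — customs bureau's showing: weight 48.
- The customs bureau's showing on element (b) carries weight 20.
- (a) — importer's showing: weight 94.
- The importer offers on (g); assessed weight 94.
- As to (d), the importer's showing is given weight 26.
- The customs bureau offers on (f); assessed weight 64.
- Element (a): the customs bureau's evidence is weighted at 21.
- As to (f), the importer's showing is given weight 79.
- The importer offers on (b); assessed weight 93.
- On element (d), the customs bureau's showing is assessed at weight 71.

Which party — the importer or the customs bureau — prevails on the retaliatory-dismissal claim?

importer

At Stage 1 the importer must meet a heightened civil standard (weight is at least 73): on (a) the weight is 94 less the opposing 21 gives net 73, which does reach 73, so (a) meets the standard; on (b) the weight is 93 less the opposing 20 gives net 73, which does reach 73, so (b) meets the standard.
  Stage 1 is satisfied; the onus moves to the customs bureau.
At Stage 2 the customs bureau must meet a heightened civil standard (weight is at least 73): on (c) the weight is 76, which does reach 73, so (c) meets the standard.
  Stage 2 is satisfied; the customs bureau continues to bear the burden.
At Stage 3 the customs bureau must meet a more-likely-than-not showing (weight is at least 49): on (d) the weight is 71 less the opposing 26 gives net 45, which does not reach 49, so (d) does not meet the standard; on (e) the weight is 48, which does not reach 49, so (e) does not meet the standard.
  The customs bureau does not carry Stage 3.
So the importer prevails.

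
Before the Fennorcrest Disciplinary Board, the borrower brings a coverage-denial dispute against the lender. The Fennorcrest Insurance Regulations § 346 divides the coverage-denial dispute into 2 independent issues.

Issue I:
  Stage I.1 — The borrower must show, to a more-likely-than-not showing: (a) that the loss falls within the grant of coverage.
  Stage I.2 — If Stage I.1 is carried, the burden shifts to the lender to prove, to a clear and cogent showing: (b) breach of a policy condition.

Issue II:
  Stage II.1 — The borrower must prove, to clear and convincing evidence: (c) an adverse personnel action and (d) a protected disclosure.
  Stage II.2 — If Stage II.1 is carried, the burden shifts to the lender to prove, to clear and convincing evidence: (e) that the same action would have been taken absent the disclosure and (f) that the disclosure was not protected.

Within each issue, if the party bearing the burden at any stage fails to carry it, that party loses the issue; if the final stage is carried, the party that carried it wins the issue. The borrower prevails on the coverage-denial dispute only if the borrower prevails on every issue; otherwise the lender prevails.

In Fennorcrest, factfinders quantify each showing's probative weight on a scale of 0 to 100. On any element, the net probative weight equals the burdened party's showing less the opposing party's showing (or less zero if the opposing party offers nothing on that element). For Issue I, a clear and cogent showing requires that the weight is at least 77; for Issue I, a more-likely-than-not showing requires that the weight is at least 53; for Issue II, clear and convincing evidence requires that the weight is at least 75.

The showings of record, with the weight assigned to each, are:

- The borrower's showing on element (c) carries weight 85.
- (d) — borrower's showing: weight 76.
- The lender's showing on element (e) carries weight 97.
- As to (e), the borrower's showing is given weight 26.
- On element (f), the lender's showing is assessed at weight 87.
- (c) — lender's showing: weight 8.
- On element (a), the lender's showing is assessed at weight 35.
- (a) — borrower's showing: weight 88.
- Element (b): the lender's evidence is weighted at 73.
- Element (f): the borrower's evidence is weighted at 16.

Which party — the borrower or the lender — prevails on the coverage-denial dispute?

borrower

— Issue I —
Stage I.1 — burden on borrower; standard: a more-likely-than-not showing (weight is at least 53).
    (a): 88 − 35 = 53 ≥ 53 [met]
  Stage I.1 is satisfied; the onus moves to the lender.
Stage I.2 — burden on lender; standard: a clear and cogent showing (weight is at least 77).
    (b): 73 < 77 [not met]
  Not every element is met, so the lender fails to carry Stage I.2.
So the borrower prevails on this issue.
— Issue II —
At Stage II.1 the borrower must meet clear and convincing evidence (weight is at least 75): on (c) the weight is 85 less the opposing 8 gives net 77, which does reach 75, so (c) meets the standard; on (d) the weight is 76, which does reach 75, so (d) meets the standard.
  All elements met. The burden passes to the lender.
At Stage II.2 the lender must meet clear and convincing evidence (weight is at least 75): on (e) the weight is 97 less the opposing 26 gives net 71, < 75, so (e) does not meet the standard; on (f) the weight is 87 less the opposing 16 gives net 71, < 75, so (f) does not meet the standard.
  Stage II.2 not carried; the lender fails its burden.
The borrower prevails on this issue.
Per-issue: Issue I → borrower; Issue II → borrower. The borrower must prevail on every issue; overall, the borrower prevails.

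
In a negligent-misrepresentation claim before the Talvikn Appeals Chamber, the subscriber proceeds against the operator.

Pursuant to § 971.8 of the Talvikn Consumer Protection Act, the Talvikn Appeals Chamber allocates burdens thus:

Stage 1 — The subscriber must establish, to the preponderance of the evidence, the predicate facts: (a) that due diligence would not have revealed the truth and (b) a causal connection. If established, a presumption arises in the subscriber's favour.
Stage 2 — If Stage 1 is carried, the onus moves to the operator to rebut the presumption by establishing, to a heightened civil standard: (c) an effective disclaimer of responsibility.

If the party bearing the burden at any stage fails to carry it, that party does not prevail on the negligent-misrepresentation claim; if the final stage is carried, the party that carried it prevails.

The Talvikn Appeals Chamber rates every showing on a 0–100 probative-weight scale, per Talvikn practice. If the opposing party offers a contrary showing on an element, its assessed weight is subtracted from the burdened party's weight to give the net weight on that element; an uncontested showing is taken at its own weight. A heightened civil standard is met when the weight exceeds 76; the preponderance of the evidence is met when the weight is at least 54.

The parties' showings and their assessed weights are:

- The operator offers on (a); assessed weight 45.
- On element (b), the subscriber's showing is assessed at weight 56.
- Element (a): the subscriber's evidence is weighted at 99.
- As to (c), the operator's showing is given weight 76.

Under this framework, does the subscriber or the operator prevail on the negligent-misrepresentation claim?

subscriber

Stage 1 (subscriber, the preponderance of the evidence, weight is at least 54): (a) net 99−45=54 ≥ 54 — meets; (b) 56 ≥ 54 — meets.
  Stage 1 carried; the burden shifts to the operator.
Stage 2 (operator, a heightened civil standard, weight exceeds 76): (c) 76 ≤ 76 — fails.
  Not every element is met, so the operator fails to carry Stage 2.
So the subscriber prevails.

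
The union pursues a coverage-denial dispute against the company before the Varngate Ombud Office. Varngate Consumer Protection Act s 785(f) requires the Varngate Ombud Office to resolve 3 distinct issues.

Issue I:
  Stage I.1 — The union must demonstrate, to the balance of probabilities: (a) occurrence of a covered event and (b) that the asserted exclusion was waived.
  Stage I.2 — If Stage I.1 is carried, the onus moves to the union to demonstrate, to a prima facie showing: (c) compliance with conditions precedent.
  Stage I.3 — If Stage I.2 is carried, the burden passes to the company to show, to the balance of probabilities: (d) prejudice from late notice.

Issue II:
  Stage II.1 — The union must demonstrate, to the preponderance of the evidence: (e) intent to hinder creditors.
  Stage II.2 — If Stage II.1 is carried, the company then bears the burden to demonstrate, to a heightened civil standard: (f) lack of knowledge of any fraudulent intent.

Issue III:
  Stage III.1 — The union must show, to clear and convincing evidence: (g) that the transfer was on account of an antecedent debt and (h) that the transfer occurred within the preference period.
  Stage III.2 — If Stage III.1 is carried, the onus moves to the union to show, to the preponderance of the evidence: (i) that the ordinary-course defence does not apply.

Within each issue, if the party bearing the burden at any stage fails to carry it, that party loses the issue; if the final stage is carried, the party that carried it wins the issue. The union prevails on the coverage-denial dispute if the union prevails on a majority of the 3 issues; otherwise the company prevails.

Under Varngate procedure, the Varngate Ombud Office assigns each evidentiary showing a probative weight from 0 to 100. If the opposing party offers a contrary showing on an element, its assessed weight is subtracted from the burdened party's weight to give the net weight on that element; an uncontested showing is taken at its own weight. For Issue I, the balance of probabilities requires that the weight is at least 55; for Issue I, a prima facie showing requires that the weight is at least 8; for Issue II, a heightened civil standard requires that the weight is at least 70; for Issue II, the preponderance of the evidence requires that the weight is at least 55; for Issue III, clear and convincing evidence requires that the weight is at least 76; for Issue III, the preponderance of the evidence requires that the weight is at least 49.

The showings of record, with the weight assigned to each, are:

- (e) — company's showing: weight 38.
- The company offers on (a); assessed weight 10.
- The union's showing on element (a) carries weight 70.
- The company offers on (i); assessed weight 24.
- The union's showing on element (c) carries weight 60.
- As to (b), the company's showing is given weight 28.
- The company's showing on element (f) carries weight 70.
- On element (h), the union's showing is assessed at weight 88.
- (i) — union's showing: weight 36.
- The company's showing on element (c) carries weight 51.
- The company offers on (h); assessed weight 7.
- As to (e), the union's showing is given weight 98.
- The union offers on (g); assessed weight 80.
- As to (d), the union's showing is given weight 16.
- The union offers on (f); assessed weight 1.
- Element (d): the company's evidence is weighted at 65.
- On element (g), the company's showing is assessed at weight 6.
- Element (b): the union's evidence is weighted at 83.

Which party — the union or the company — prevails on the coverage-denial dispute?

— Issue I —
Stage I.1 — burden on union; standard: the balance of probabilities (weight is at least 55).
    (a): 70 − 10 = 60 ≥ 55 [met]
    (b): 83 − 28 = 55 ≥ 55 [met]
  Stage I.1 carried; the burden remains with the union.
Stage I.2 — burden on union; standard: a prima facie showing (weight is at least 8).
    (c): 60 − 51 = 9 ≥ 8 [met]
  All elements met. The burden passes to the company.
Stage I.3 — burden on company; standard: the balance of probabilities (weight is at least 55).
    (d): 65 − 16 = 49 < 55 [not met]
  Stage I.3 not carried; the company fails its burden.
So the union prevails on this issue.
— Issue II —
Stage II.1 — burden on union; standard: the preponderance of the evidence (weight is at least 55).
    (e): 98 − 38 = 60 ≥ 55 [met]
  All elements met. The burden passes to the company.
Stage II.2 — burden on company; standard: a heightened civil standard (weight is at least 70).
    (f): 70 − 1 = 69 < 70 [not met]
  The company does not carry Stage II.2.
So the union prevails on this issue.
— Issue III —
At Stage III.1 the union must meet clear and convincing evidence (weight is at least 76): on (g) the weight is 80 less the opposing 6 gives net 74, which does not reach 76, so (g) does not meet the standard; on (h) the weight is 88 less the opposing 7 gives net 81, which does reach 76, so (h) meets the standard.
  The union does not carry Stage III.1.
The company prevails on this issue.
Per-issue: Issue I → union; Issue II → union; Issue III → company. The union must prevail on a majority of issues; overall, the union prevails.

union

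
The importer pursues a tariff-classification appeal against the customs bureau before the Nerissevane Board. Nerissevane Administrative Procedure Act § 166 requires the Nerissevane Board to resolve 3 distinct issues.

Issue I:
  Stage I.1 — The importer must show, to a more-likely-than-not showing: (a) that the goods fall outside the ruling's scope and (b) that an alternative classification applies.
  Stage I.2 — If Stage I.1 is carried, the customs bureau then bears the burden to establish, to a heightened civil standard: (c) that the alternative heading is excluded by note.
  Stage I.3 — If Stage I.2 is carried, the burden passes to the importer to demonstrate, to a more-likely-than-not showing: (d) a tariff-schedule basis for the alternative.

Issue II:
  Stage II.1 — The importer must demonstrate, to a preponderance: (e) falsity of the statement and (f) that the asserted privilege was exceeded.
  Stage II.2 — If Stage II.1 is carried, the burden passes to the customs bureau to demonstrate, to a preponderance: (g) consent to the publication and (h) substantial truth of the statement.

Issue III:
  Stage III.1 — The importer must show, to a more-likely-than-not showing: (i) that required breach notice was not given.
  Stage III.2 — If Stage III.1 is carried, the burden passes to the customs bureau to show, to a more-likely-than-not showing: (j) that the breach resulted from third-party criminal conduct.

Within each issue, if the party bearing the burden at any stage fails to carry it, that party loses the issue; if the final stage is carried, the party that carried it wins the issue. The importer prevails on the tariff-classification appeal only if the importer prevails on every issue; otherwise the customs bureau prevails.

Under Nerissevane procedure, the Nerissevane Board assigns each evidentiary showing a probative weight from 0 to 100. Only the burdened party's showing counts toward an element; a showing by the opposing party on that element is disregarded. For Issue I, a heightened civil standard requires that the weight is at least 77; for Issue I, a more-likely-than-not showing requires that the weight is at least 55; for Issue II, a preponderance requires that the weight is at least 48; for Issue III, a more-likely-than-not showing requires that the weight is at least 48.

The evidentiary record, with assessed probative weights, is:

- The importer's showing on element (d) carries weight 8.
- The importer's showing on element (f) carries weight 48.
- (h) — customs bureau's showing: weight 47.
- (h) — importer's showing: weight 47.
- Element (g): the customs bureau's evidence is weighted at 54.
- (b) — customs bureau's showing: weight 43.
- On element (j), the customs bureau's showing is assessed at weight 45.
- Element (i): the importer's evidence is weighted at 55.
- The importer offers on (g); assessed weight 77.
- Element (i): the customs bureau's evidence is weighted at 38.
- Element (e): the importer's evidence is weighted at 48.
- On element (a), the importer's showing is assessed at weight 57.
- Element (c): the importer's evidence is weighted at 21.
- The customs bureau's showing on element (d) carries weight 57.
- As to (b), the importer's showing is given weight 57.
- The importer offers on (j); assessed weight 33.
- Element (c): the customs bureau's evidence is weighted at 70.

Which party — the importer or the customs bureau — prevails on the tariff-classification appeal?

importer

— Issue I —
At Stage I.1 the importer must meet a more-likely-than-not showing (weight is at least 55): on (a) the weight is 57, ≥ 55, so (a) meets the standard; on (b) the weight is 57 (the customs bureau's 43 is given no effect), which does reach 55, so (b) meets the standard.
  All elements met. The burden passes to the customs bureau.
At Stage I.2 the customs bureau must meet a heightened civil standard (weight is at least 77): on (c) the weight is 70 (the importer's 21 is given no effect), which does not reach 77, so (c) does not meet the standard.
  The customs bureau does not carry Stage I.2.
So the importer prevails on this issue.
— Issue II —
Stage II.1 (importer, a preponderance, weight is at least 48): (e) 48 ≥ 48 — meets; (f) 48 ≥ 48 — meets.
  The importer carries Stage II.1; the customs bureau now bears the burden.
Stage II.2 (customs bureau, a preponderance, weight is at least 48): (g) 54 (importer's 77 disregarded) ≥ 48 — meets; (h) 47 (importer's 47 disregarded) < 48 — fails.
  Stage II.2 not carried; the customs bureau fails its burden.
So the importer prevails on this issue.
— Issue III —
Stage III.1 (importer, a more-likely-than-not showing, weight is at least 48): (i) 55 (customs bureau's 38 disregarded) ≥ 48 — meets.
  All elements met. The burden passes to the customs bureau.
Stage III.2 (customs bureau, a more-likely-than-not showing, weight is at least 48): (j) 45 (importer's 33 disregarded) < 48 — fails.
  Stage III.2 not carried; the customs bureau fails its burden.
So the importer prevails on this issue.
Per-issue: Issue I → importer; Issue II → importer; Issue III → importer. The importer must prevail on every issue; overall, the importer prevails.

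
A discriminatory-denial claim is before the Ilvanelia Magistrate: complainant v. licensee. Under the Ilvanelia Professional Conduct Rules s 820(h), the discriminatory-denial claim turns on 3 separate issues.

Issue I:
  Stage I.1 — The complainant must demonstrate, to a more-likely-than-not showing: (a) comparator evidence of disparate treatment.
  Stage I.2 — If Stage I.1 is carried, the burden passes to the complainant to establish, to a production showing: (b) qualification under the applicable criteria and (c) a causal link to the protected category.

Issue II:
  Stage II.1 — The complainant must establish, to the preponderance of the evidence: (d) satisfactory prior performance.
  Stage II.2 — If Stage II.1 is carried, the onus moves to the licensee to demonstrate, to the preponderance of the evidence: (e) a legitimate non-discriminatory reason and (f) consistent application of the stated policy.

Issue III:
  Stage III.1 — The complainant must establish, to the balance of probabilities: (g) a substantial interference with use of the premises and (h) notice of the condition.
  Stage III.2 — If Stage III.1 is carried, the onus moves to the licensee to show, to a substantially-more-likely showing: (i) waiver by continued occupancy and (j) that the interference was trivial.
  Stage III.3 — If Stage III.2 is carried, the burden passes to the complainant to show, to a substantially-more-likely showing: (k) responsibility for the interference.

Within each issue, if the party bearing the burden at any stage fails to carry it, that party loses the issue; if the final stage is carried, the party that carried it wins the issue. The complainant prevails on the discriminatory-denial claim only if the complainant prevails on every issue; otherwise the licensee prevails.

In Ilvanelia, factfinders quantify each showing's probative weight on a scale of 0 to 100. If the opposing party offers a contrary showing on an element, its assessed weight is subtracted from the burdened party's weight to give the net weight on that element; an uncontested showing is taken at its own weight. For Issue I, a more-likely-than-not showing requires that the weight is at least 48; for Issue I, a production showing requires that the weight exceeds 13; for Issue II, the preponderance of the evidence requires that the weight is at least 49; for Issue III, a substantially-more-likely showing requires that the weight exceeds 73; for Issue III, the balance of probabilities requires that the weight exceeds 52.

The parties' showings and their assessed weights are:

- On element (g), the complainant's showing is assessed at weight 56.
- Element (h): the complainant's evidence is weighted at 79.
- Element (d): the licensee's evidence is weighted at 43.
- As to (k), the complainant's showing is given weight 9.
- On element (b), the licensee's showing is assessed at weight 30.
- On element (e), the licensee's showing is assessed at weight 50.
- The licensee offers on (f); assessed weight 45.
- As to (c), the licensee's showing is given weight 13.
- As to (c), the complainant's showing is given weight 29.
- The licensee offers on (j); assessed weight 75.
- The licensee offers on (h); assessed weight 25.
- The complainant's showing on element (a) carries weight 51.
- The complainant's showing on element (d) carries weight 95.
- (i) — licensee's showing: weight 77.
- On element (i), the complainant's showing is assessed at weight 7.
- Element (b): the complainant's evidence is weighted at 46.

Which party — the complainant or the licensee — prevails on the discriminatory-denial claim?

complainant

— Issue I —
Stage I.1 (complainant, a more-likely-than-not showing, weight is at least 48): (a) 51 ≥ 48 — meets.
  All elements met. The complainant retains the burden for Stage I.2.
Stage I.2 (complainant, a production showing, weight exceeds 13): (b) net 46−30=16 > 13 — meets; (c) net 29−13=16 > 13 — meets.
  The complainant carries the last stage.
With every stage satisfied, the complainant prevails on this issue.
— Issue II —
At Stage II.1 the complainant must meet the preponderance of the evidence (weight is at least 49): on (d) the weight is 95 less the opposing 43 gives net 52, which does reach 49, so (d) meets the standard.
  The complainant carries Stage II.1; the licensee now bears the burden.
At Stage II.2 the licensee must meet the preponderance of the evidence (weight is at least 49): on (e) the weight is 50, ≥ 49, so (e) meets the standard; on (f) the weight is 45, < 49, so (f) does not meet the standard.
  The licensee does not carry Stage II.2.
The analysis ends at Stage II.2; the complainant prevails on this issue.
— Issue III —
Stage III.1 — burden on complainant; standard: the balance of probabilities (weight exceeds 52).
    (g): 56 > 52 [met]
    (h): 79 − 25 = 54 > 52 [met]
  Stage III.1 carried; the burden shifts to the licensee.
Stage III.2 — burden on licensee; standard: a substantially-more-likely showing (weight exceeds 73).
    (i): 77 − 7 = 70 ≤ 73 [not met]
    (j): 75 > 73 [met]
  Not every element is met, so the licensee fails to carry Stage III.2.
So the complainant prevails on this issue.
Per-issue: Issue I → complainant; Issue II → complainant; Issue III → complainant. The complainant must prevail on every issue; overall, the complainant prevails.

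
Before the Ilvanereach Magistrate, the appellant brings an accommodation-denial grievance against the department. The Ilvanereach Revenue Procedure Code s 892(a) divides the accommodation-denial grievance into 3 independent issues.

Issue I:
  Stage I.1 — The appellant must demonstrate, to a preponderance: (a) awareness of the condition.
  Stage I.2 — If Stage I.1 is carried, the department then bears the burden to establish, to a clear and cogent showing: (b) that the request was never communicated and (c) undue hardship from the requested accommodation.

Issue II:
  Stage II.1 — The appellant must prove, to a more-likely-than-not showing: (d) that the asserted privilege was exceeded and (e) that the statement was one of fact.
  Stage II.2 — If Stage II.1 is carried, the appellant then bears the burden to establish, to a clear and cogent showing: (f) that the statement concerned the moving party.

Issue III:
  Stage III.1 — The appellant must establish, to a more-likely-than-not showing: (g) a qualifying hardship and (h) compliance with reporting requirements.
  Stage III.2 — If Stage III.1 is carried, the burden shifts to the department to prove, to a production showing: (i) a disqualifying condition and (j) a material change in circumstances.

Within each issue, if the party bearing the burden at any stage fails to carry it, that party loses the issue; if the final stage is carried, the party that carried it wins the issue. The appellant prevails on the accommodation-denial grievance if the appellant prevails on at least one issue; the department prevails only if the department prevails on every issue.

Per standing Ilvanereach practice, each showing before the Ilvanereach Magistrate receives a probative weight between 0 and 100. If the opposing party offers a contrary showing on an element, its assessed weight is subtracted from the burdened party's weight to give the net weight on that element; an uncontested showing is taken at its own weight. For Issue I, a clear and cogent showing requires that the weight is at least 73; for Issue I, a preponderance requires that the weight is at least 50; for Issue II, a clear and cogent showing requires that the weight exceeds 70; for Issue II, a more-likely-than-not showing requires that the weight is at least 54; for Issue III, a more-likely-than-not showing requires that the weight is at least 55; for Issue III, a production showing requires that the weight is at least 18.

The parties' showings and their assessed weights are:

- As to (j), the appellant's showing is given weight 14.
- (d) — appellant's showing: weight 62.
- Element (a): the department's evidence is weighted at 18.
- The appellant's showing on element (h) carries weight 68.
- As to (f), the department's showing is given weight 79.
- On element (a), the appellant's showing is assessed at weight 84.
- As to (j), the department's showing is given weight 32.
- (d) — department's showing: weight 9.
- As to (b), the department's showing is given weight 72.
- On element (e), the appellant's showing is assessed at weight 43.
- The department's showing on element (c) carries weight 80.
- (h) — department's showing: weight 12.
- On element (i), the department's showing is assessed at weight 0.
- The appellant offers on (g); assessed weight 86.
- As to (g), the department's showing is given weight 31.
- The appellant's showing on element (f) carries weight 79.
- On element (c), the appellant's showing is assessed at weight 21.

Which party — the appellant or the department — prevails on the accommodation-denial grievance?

appellant

— Issue I —
At Stage I.1 the appellant must meet a preponderance (weight is at least 50): on (a) the weight is 84 less the opposing 18 gives net 66, ≥ 50, so (a) meets the standard.
  Stage I.1 carried; the burden shifts to the department.
At Stage I.2 the department must meet a clear and cogent showing (weight is at least 73): on (b) the weight is 72, which does not reach 73, so (b) does not meet the standard; on (c) the weight is 80 less the opposing 21 gives net 59, which does not reach 73, so (c) does not meet the standard.
  The department does not carry Stage I.2.
So the appellant prevails on this issue.
— Issue II —
Stage II.1 — burden on appellant; standard: a more-likely-than-not showing (weight is at least 54).
    (d): 62 − 9 = 53 < 54 [not met]
    (e): 43 < 54 [not met]
  Stage II.1 not carried; the appellant fails its burden.
So the department prevails on this issue.
— Issue III —
Stage III.1 (appellant, a more-likely-than-not showing, weight is at least 55): (g) net 86−31=55 ≥ 55 — meets; (h) net 68−12=56 ≥ 55 — meets.
  Stage III.1 is satisfied; the onus moves to the department.
Stage III.2 (department, a production showing, weight is at least 18): (i) 0 < 18 — fails; (j) net 32−14=18 ≥ 18 — meets.
  The department does not carry Stage III.2.
The appellant prevails on this issue.
Per-issue: Issue I → appellant; Issue II → department; Issue III → appellant. The appellant must prevail on at least one issue; overall, the appellant prevails.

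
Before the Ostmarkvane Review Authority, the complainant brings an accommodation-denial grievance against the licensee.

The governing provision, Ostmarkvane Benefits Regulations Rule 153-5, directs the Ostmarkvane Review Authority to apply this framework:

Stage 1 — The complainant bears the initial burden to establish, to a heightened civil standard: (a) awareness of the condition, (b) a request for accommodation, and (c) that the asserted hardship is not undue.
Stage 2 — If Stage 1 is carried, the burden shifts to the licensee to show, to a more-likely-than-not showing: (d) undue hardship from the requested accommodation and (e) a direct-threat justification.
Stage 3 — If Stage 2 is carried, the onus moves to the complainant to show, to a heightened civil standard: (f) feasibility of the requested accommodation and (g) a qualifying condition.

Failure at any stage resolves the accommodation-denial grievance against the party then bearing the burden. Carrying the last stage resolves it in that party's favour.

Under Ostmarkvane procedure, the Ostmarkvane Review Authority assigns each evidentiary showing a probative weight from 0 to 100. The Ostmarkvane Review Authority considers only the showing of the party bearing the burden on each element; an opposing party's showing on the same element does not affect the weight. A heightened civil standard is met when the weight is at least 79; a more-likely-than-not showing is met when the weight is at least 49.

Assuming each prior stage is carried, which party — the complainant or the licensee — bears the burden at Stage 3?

Stage 3's rule assigns the burden to the complainant (to a heightened civil standard).

complainant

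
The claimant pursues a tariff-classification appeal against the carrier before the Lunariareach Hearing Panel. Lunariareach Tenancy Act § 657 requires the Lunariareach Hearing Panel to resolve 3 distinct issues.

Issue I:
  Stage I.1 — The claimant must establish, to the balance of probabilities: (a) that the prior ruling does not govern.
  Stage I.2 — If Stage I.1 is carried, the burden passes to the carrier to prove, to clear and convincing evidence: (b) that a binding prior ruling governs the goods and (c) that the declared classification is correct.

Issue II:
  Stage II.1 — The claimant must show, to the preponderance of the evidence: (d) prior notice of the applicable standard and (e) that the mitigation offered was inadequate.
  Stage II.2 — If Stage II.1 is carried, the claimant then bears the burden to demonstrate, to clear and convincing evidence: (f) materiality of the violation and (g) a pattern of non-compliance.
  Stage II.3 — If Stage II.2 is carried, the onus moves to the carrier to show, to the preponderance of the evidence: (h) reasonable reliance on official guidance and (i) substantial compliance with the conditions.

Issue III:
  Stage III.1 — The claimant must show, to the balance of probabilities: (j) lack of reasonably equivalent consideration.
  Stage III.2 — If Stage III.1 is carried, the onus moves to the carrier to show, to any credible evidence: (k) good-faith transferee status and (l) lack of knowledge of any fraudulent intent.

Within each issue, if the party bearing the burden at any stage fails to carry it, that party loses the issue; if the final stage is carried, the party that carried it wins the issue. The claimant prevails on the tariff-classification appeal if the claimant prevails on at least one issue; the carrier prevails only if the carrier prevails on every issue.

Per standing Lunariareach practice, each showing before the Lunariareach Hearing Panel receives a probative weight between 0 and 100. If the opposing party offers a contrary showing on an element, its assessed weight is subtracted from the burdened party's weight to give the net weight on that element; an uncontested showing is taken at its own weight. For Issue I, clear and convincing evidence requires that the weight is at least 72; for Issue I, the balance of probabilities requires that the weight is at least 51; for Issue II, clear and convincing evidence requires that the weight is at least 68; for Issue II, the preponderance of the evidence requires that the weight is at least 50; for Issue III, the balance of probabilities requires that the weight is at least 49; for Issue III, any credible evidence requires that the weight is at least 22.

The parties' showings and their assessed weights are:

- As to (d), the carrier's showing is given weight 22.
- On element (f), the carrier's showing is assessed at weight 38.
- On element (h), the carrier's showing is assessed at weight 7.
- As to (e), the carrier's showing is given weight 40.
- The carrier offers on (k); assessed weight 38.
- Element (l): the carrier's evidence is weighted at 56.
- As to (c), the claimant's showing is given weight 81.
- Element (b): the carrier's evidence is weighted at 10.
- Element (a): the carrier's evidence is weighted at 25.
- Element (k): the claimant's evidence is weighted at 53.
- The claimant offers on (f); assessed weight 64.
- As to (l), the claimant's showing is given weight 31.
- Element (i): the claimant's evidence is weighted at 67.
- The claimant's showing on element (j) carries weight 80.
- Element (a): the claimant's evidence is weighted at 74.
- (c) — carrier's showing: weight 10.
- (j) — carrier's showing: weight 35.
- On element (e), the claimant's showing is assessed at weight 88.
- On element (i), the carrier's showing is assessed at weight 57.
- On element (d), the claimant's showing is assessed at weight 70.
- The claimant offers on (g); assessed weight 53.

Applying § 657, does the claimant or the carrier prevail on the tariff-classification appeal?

carrier

— Issue I —
Stage I.1 — burden on claimant; standard: the balance of probabilities (weight is at least 51).
    (a): 74 − 25 = 49 < 51 [not met]
  Stage I.1 not carried; the claimant fails its burden.
So the carrier prevails on this issue.
— Issue II —
At Stage II.1 the claimant must meet the preponderance of the evidence (weight is at least 50): on (d) the weight is 70 less the opposing 22 gives net 48, < 50, so (d) does not meet the standard; on (e) the weight is 88 less the opposing 40 gives net 48, < 50, so (e) does not meet the standard.
  The claimant does not carry Stage II.1.
The carrier prevails on this issue.
— Issue III —
At Stage III.1 the claimant must meet the balance of probabilities (weight is at least 49): on (j) the weight is 80 less the opposing 35 gives net 45, which does not reach 49, so (j) does not meet the standard.
  Stage III.1 not carried; the claimant fails its burden.
The carrier prevails on this issue.
Per-issue: Issue I → carrier; Issue II → carrier; Issue III → carrier. The claimant must prevail on at least one issue; overall, the carrier prevails.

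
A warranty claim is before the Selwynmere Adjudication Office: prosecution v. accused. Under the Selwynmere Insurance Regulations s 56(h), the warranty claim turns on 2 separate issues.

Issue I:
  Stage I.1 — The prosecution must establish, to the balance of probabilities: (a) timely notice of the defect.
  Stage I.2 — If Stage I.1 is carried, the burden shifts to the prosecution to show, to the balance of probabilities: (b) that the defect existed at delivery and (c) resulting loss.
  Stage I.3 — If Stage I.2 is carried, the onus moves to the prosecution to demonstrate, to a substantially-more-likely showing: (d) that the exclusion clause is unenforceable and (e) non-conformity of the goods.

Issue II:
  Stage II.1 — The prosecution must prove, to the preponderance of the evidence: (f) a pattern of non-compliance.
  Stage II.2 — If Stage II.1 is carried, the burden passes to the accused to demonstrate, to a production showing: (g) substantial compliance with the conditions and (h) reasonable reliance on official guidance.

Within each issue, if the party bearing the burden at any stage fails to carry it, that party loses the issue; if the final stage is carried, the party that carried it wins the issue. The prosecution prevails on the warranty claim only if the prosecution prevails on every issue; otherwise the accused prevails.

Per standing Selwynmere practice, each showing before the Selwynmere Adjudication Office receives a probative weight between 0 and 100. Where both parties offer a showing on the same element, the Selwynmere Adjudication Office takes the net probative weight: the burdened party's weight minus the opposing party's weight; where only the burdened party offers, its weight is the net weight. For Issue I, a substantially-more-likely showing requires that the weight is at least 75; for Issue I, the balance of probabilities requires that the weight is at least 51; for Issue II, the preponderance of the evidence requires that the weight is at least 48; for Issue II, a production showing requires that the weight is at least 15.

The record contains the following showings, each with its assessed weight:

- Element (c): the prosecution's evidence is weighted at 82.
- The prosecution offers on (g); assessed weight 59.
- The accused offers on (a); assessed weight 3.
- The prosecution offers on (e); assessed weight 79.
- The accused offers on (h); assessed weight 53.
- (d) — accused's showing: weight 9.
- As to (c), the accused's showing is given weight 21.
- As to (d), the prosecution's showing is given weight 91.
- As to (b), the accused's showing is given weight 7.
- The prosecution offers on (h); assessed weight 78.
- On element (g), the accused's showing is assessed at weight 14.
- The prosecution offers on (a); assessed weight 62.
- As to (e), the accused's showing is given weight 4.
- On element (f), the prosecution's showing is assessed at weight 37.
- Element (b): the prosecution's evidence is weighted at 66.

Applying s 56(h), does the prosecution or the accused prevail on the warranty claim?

— Issue I —
At Stage I.1 the prosecution must meet the balance of probabilities (weight is at least 51): on (a) the weight is 62 less the opposing 3 gives net 59, which does reach 51, so (a) meets the standard.
  Stage I.1 carried; the burden remains with the prosecution.
At Stage I.2 the prosecution must meet the balance of probabilities (weight is at least 51): on (b) the weight is 66 less the opposing 7 gives net 59, which does reach 51, so (b) meets the standard; on (c) the weight is 82 less the opposing 21 gives net 61, ≥ 51, so (c) meets the standard.
  Stage I.2 is satisfied; the prosecution continues to bear the burden.
At Stage I.3 the prosecution must meet a substantially-more-likely showing (weight is at least 75): on (d) the weight is 91 less the opposing 9 gives net 82, which does reach 75, so (d) meets the standard; on (e) the weight is 79 less the opposing 4 gives net 75, which does reach 75, so (e) meets the standard.
  All elements met at the final stage.
All stages carried — the prosecution prevails on this issue.
— Issue II —
Stage II.1 (prosecution, the preponderance of the evidence, weight is at least 48): (f) 37 < 48 — fails.
  Stage II.1 not carried; the prosecution fails its burden.
So the accused prevails on this issue.
Per-issue: Issue I → prosecution; Issue II → accused. The prosecution must prevail on every issue; overall, the accused prevails.

accused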